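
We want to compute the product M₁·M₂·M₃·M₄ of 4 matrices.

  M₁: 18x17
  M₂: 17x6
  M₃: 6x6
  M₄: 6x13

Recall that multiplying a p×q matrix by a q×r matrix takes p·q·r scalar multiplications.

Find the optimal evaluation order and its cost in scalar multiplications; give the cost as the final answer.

3708

Adjacent pairs: M₁M₂ = 18·17·6 = 1836; M₂M₃ = 17·6·6 = 612; M₃M₄ = 6·6·13 = 468.
Length 3: M₁..M₃: k=1: 0+612+18·17·6=2448; k=2: 1836+0+18·6·6=2484 → min 2448 | M₂..M₄: k=2: 0+468+17·6·13=1794; k=3: 612+0+17·6·13=1938 → min 1794.
Length 4: M₁..M₄: k=1: 0+1794+18·17·13=5772; k=2: 1836+468+18·6·13=3708; k=3: 2448+0+18·6·13=3852 → min 3708.
Optimal parenthesization: ((M₁·M₂)·(M₃·M₄)) with cost 3708.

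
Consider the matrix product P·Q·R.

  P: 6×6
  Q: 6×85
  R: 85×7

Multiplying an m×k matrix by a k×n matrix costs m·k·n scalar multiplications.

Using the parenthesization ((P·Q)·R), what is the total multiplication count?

(P·Q): 6×6 by 6×85 → 6×85, cost 6·6·85 = 3060
((P·Q)·R): 6×85 by 85×7 → 6×7, cost 6·85·7 = 3570; cumulative 6630
Total: 6630 scalar multiplications.

6630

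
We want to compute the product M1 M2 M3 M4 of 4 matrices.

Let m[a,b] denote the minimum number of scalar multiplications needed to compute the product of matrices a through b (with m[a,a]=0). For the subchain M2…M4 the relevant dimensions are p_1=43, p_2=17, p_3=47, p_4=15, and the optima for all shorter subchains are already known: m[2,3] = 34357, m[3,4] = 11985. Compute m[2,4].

22950

m[2,4] = min over k∈[2,3] of m[2,k]+m[k+1,4]+p_{1}·p_k·p_{4}.
k=2: 0 + 11985 + 43·17·15 = 22950; k=3: 34357 + 0 + 43·47·15 = 64672.
Minimum: 22950 at k=2.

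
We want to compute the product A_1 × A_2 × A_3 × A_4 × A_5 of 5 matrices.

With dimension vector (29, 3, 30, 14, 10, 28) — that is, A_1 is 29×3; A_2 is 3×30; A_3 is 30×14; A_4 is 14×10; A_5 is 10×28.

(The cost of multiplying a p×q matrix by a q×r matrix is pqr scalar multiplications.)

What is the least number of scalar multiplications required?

Adjacent pairs: A_1A_2 = 29·3·30 = 2610; A_2A_3 = 3·30·14 = 1260; A_3A_4 = 30·14·10 = 4200; A_4A_5 = 14·10·28 = 3920.
Length 3: A_1..A_3: k=1: 0+1260+29·3·14=2478; k=2: 2610+0+29·30·14=14790 → min 2478 | A_2..A_4: k=2: 0+4200+3·30·10=5100; k=3: 1260+0+3·14·10=1680 → min 1680 | A_3..A_5: k=3: 0+3920+30·14·28=15680; k=4: 4200+0+30·10·28=12600 → min 12600.
Length 4: A_1..A_4: k=1: 0+1680+29·3·10=2550; k=2: 2610+4200+29·30·10=15510; k=3: 2478+0+29·14·10=6538 → min 2550 | A_2..A_5: k=2: 0+12600+3·30·28=15120; k=3: 1260+3920+3·14·28=6356; k=4: 1680+0+3·10·28=2520 → min 2520.
Length 5: A_1..A_5: k=1: 0+2520+29·3·28=4956; k=2: 2610+12600+29·30·28=39570; k=3: 2478+3920+29·14·28=17766; k=4: 2550+0+29·10·28=10670 → min 4956.
Optimal order: (A_1 × (((A_2 × A_3) × A_4) × A_5)) with cost 4956.

4956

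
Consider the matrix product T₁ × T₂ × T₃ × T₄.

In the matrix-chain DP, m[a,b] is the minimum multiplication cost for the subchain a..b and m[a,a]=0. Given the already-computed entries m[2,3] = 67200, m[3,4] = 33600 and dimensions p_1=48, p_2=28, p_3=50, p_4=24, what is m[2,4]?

65856

m[2,4] = min over k∈[2,3] of m[2,k]+m[k+1,4]+p_{1}·p_k·p_{4}.
k=2: 0 + 33600 + 48·28·24 = 65856; k=3: 67200 + 0 + 48·50·24 = 124800.
Minimum: 65856 at k=2.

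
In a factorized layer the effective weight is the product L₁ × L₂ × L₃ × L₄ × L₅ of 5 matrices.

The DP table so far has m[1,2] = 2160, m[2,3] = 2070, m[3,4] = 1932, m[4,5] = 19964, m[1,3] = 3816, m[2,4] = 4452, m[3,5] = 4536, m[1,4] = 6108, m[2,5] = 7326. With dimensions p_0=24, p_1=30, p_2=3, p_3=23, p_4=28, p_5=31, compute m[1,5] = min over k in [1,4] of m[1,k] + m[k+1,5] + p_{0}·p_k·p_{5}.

m[1,5] = min over k∈[1,4] of m[1,k]+m[k+1,5]+p_{0}·p_k·p_{5}.
k=1: 0 + 7326 + 24·30·31 = 29646; k=2: 2160 + 4536 + 24·3·31 = 8928; k=3: 3816 + 19964 + 24·23·31 = 40892; k=4: 6108 + 0 + 24·28·31 = 26940.
Minimum: 8928 at k=2.

8928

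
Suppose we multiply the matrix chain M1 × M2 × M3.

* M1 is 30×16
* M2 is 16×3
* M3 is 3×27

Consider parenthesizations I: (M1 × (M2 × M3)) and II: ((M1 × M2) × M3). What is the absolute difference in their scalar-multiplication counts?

10386

Order I = (M1 × (M2 × M3)): (M2 × M3): 16×3 by 3×27 → 16×27, cost 16·3·27 = 1296; (M1 × (M2 × M3)): 30×16 by 16×27 → 30×27, cost 30·16·27 = 12960; cumulative 14256. Total 14256.
Order II = ((M1 × M2) × M3): (M1 × M2): 30×16 by 16×3 → 30×3, cost 30·16·3 = 1440; ((M1 × M2) × M3): 30×3 by 3×27 → 30×27, cost 30·3·27 = 2430; cumulative 3870. Total 3870.
Difference: |14256 − 3870| = 10386.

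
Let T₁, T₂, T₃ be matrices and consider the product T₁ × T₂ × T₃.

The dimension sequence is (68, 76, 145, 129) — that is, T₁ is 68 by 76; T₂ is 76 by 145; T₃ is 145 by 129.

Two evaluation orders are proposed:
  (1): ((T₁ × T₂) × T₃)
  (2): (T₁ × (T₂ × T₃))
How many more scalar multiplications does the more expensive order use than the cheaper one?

66952

Order (1) = ((T₁ × T₂) × T₃): (T₁ × T₂): 68×76 by 76×145 → 68×145, cost 68·76·145 = 749360; ((T₁ × T₂) × T₃): 68×145 by 145×129 → 68×129, cost 68·145·129 = 1271940; cumulative 2021300. Total 2021300.
Order (2) = (T₁ × (T₂ × T₃)): (T₂ × T₃): 76×145 by 145×129 → 76×129, cost 76·145·129 = 1421580; (T₁ × (T₂ × T₃)): 68×76 by 76×129 → 68×129, cost 68·76·129 = 666672; cumulative 2088252. Total 2088252.
Difference: |2021300 − 2088252| = 66952.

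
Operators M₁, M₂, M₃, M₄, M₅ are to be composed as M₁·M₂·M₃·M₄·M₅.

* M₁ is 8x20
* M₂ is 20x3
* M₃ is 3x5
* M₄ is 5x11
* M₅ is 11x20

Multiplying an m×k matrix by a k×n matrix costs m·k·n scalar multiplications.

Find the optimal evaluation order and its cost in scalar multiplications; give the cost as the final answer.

Adjacent pairs: M₁M₂ = 8·20·3 = 480; M₂M₃ = 20·3·5 = 300; M₃M₄ = 3·5·11 = 165; M₄M₅ = 5·11·20 = 1100.
Length 3: M₁..M₃: k=1: 0+300+8·20·5=1100; k=2: 480+0+8·3·5=600 → min 600 | M₂..M₄: k=2: 0+165+20·3·11=825; k=3: 300+0+20·5·11=1400 → min 825 | M₃..M₅: k=3: 0+1100+3·5·20=1400; k=4: 165+0+3·11·20=825 → min 825.
Length 4: M₁..M₄: k=1: 0+825+8·20·11=2585; k=2: 480+165+8·3·11=909; k=3: 600+0+8·5·11=1040 → min 909 | M₂..M₅: k=2: 0+825+20·3·20=2025; k=3: 300+1100+20·5·20=3400; k=4: 825+0+20·11·20=5225 → min 2025.
Length 5: M₁..M₅: k=1: 0+2025+8·20·20=5225; k=2: 480+825+8·3·20=1785; k=3: 600+1100+8·5·20=2500; k=4: 909+0+8·11·20=2669 → min 1785.
Optimal parenthesization: ((M₁·M₂)·((M₃·M₄)·M₅)) with cost 1785.

1785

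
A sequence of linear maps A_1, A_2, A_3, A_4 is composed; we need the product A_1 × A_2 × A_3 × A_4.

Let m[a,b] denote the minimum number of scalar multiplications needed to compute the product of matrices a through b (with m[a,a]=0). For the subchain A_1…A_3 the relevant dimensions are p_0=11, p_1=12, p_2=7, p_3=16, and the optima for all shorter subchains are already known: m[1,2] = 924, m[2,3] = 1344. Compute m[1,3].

2156

m[1,3] = min over k∈[1,2] of m[1,k]+m[k+1,3]+p_{0}·p_k·p_{3}.
k=1: 0 + 1344 + 11·12·16 = 3456; k=2: 924 + 0 + 11·7·16 = 2156.
Minimum: 2156 at k=2.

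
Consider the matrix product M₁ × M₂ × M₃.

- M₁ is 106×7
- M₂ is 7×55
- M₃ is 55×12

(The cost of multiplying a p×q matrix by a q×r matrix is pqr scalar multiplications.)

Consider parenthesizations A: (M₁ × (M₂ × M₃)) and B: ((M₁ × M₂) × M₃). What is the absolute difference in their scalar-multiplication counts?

97246

Order A = (M₁ × (M₂ × M₃)): (M₂ × M₃): 7×55 by 55×12 → 7×12, cost 7·55·12 = 4620; (M₁ × (M₂ × M₃)): 106×7 by 7×12 → 106×12, cost 106·7·12 = 8904; cumulative 13524. Total 13524.
Order B = ((M₁ × M₂) × M₃): (M₁ × M₂): 106×7 by 7×55 → 106×55, cost 106·7·55 = 40810; ((M₁ × M₂) × M₃): 106×55 by 55×12 → 106×12, cost 106·55·12 = 69960; cumulative 110770. Total 110770.
Difference: |13524 − 110770| = 97246.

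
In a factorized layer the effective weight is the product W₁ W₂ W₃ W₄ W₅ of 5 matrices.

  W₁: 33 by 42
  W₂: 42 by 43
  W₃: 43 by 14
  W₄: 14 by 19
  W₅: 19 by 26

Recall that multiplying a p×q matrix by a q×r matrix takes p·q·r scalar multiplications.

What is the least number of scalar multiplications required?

63616

Adjacent pairs: W₁W₂ = 33·42·43 = 59598; W₂W₃ = 42·43·14 = 25284; W₃W₄ = 43·14·19 = 11438; W₄W₅ = 14·19·26 = 6916.
Length 3: W₁..W₃: k=1: 0+25284+33·42·14=44688; k=2: 59598+0+33·43·14=79464 → min 44688 | W₂..W₄: k=2: 0+11438+42·43·19=45752; k=3: 25284+0+42·14·19=36456 → min 36456 | W₃..W₅: k=3: 0+6916+43·14·26=22568; k=4: 11438+0+43·19·26=32680 → min 22568.
Length 4: W₁..W₄: k=1: 0+36456+33·42·19=62790; k=2: 59598+11438+33·43·19=97997; k=3: 44688+0+33·14·19=53466 → min 53466 | W₂..W₅: k=2: 0+22568+42·43·26=69524; k=3: 25284+6916+42·14·26=47488; k=4: 36456+0+42·19·26=57204 → min 47488.
Length 5: W₁..W₅: k=1: 0+47488+33·42·26=83524; k=2: 59598+22568+33·43·26=119060; k=3: 44688+6916+33·14·26=63616; k=4: 53466+0+33·19·26=69768 → min 63616.
Optimal order: ((W₁ (W₂ W₃)) (W₄ W₅)) with cost 63616.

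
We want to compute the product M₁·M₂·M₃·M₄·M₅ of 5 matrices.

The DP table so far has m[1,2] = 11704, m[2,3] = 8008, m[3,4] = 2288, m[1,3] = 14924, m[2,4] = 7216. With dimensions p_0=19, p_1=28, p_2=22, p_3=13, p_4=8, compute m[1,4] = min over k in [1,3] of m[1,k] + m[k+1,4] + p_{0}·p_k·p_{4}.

m[1,4] = min over k∈[1,3] of m[1,k]+m[k+1,4]+p_{0}·p_k·p_{4}.
k=1: 0 + 7216 + 19·28·8 = 11472; k=2: 11704 + 2288 + 19·22·8 = 17336; k=3: 14924 + 0 + 19·13·8 = 16900.
Minimum: 11472 at k=1.

11472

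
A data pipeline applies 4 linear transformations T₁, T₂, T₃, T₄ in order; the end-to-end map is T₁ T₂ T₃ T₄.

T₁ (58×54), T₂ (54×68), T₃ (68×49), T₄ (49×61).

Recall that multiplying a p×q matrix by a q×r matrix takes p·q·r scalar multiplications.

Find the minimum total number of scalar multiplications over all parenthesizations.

506758

Adjacent pairs: T₁T₂ = 58·54·68 = 212976; T₂T₃ = 54·68·49 = 179928; T₃T₄ = 68·49·61 = 203252.
Length 3: T₁..T₃: k=1: 0+179928+58·54·49=333396; k=2: 212976+0+58·68·49=406232 → min 333396 | T₂..T₄: k=2: 0+203252+54·68·61=427244; k=3: 179928+0+54·49·61=341334 → min 341334.
Length 4: T₁..T₄: k=1: 0+341334+58·54·61=532386; k=2: 212976+203252+58·68·61=656812; k=3: 333396+0+58·49·61=506758 → min 506758.
Optimal order: ((T₁ (T₂ T₃)) T₄) with cost 506758.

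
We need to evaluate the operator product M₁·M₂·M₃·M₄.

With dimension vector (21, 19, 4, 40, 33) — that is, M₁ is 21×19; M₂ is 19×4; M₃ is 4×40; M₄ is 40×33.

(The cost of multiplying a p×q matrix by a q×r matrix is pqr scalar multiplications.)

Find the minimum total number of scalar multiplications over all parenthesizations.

9648

Adjacent pairs: M₁M₂ = 21·19·4 = 1596; M₂M₃ = 19·4·40 = 3040; M₃M₄ = 4·40·33 = 5280.
Length 3: M₁..M₃: k=1: 0+3040+21·19·40=19000; k=2: 1596+0+21·4·40=4956 → min 4956 | M₂..M₄: k=2: 0+5280+19·4·33=7788; k=3: 3040+0+19·40·33=28120 → min 7788.
Length 4: M₁..M₄: k=1: 0+7788+21·19·33=20955; k=2: 1596+5280+21·4·33=9648; k=3: 4956+0+21·40·33=32676 → min 9648.
Optimal order: ((M₁·M₂)·(M₃·M₄)) with cost 9648.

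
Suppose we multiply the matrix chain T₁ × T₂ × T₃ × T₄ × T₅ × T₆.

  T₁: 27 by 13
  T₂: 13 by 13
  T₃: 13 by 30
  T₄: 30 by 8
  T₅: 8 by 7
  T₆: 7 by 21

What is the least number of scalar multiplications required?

11457

Adjacent pairs: T₁T₂ = 27·13·13 = 4563; T₂T₃ = 13·13·30 = 5070; T₃T₄ = 13·30·8 = 3120; T₄T₅ = 30·8·7 = 1680; T₅T₆ = 8·7·21 = 1176.
Length 3: T₁..T₃: k=1: 0+5070+27·13·30=15600; k=2: 4563+0+27·13·30=15093 → min 15093 | T₂..T₄: k=2: 0+3120+13·13·8=4472; k=3: 5070+0+13·30·8=8190 → min 4472 | T₃..T₅: k=3: 0+1680+13·30·7=4410; k=4: 3120+0+13·8·7=3848 → min 3848 | T₄..T₆: k=4: 0+1176+30·8·21=6216; k=5: 1680+0+30·7·21=6090 → min 6090.
Length 4: T₁..T₄: k=1: 0+4472+27·13·8=7280; k=2: 4563+3120+27·13·8=10491; k=3: 15093+0+27·30·8=21573 → min 7280 | T₂..T₅: k=2: 0+3848+13·13·7=5031; k=3: 5070+1680+13·30·7=9480; k=4: 4472+0+13·8·7=5200 → min 5031 | T₃..T₆: k=3: 0+6090+13·30·21=14280; k=4: 3120+1176+13·8·21=6480; k=5: 3848+0+13·7·21=5759 → min 5759.
Length 5: T₁..T₅: k=1: 0+5031+27·13·7=7488; k=2: 4563+3848+27·13·7=10868; k=3: 15093+1680+27·30·7=22443; k=4: 7280+0+27·8·7=8792 → min 7488 | T₂..T₆: k=2: 0+5759+13·13·21=9308; k=3: 5070+6090+13·30·21=19350; k=4: 4472+1176+13·8·21=7832; k=5: 5031+0+13·7·21=6942 → min 6942.
Length 6: T₁..T₆: k=1: 0+6942+27·13·21=14313; k=2: 4563+5759+27·13·21=17693; k=3: 15093+6090+27·30·21=38193; k=4: 7280+1176+27·8·21=12992; k=5: 7488+0+27·7·21=11457 → min 11457.
Optimal order: ((T₁ × (T₂ × ((T₃ × T₄) × T₅))) × T₆) with cost 11457.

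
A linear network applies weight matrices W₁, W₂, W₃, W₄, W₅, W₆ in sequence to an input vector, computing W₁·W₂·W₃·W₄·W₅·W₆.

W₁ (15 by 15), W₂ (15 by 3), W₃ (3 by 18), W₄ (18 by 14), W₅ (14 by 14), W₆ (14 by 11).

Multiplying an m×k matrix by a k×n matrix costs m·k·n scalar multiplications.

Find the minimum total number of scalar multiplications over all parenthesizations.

2976

Adjacent pairs: W₁W₂ = 15·15·3 = 675; W₂W₃ = 15·3·18 = 810; W₃W₄ = 3·18·14 = 756; W₄W₅ = 18·14·14 = 3528; W₅W₆ = 14·14·11 = 2156.
Length 3: W₁..W₃: k=1: 0+810+15·15·18=4860; k=2: 675+0+15·3·18=1485 → min 1485 | W₂..W₄: k=2: 0+756+15·3·14=1386; k=3: 810+0+15·18·14=4590 → min 1386 | W₃..W₅: k=3: 0+3528+3·18·14=4284; k=4: 756+0+3·14·14=1344 → min 1344 | W₄..W₆: k=4: 0+2156+18·14·11=4928; k=5: 3528+0+18·14·11=6300 → min 4928.
Length 4: W₁..W₄: k=1: 0+1386+15·15·14=4536; k=2: 675+756+15·3·14=2061; k=3: 1485+0+15·18·14=5265 → min 2061 | W₂..W₅: k=2: 0+1344+15·3·14=1974; k=3: 810+3528+15·18·14=8118; k=4: 1386+0+15·14·14=4326 → min 1974 | W₃..W₆: k=3: 0+4928+3·18·11=5522; k=4: 756+2156+3·14·11=3374; k=5: 1344+0+3·14·11=1806 → min 1806.
Length 5: W₁..W₅: k=1: 0+1974+15·15·14=5124; k=2: 675+1344+15·3·14=2649; k=3: 1485+3528+15·18·14=8793; k=4: 2061+0+15·14·14=5001 → min 2649 | W₂..W₆: k=2: 0+1806+15·3·11=2301; k=3: 810+4928+15·18·11=8708; k=4: 1386+2156+15·14·11=5852; k=5: 1974+0+15·14·11=4284 → min 2301.
Length 6: W₁..W₆: k=1: 0+2301+15·15·11=4776; k=2: 675+1806+15·3·11=2976; k=3: 1485+4928+15·18·11=9383; k=4: 2061+2156+15·14·11=6527; k=5: 2649+0+15·14·11=4959 → min 2976.
Optimal order: ((W₁·W₂)·(((W₃·W₄)·W₅)·W₆)) with cost 2976.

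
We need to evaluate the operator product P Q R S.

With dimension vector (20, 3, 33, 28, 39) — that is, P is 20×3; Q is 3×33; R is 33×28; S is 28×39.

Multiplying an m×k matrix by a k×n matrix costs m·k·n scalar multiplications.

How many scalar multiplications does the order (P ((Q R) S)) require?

(Q R): 3×33 by 33×28 → 3×28, cost 3·33·28 = 2772
((Q R) S): 3×28 by 28×39 → 3×39, cost 3·28·39 = 3276; cumulative 6048
(P ((Q R) S)): 20×3 by 3×39 → 20×39, cost 20·3·39 = 2340; cumulative 8388
Total: 8388 scalar multiplications.

8388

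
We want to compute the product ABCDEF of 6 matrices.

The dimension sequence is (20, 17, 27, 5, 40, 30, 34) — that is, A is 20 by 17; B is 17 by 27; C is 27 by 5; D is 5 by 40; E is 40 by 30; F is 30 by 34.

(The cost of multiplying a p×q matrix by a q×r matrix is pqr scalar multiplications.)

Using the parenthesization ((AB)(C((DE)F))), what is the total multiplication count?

43230

(AB): 20×17 by 17×27 → 20×27, cost 20·17·27 = 9180
(DE): 5×40 by 40×30 → 5×30, cost 5·40·30 = 6000
((DE)F): 5×30 by 30×34 → 5×34, cost 5·30·34 = 5100; cumulative 11100
(C((DE)F)): 27×5 by 5×34 → 27×34, cost 27·5·34 = 4590; cumulative 15690
((AB)(C((DE)F))): 20×27 by 27×34 → 20×34, cost 20·27·34 = 18360; cumulative 43230
Total: 43230 scalar multiplications.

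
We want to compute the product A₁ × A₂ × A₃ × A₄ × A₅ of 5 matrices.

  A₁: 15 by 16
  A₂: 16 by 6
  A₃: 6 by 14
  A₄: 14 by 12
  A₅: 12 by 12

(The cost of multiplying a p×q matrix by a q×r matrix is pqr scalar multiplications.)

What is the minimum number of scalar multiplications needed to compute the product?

Adjacent pairs: A₁A₂ = 15·16·6 = 1440; A₂A₃ = 16·6·14 = 1344; A₃A₄ = 6·14·12 = 1008; A₄A₅ = 14·12·12 = 2016.
Length 3: A₁..A₃: k=1: 0+1344+15·16·14=4704; k=2: 1440+0+15·6·14=2700 → min 2700 | A₂..A₄: k=2: 0+1008+16·6·12=2160; k=3: 1344+0+16·14·12=4032 → min 2160 | A₃..A₅: k=3: 0+2016+6·14·12=3024; k=4: 1008+0+6·12·12=1872 → min 1872.
Length 4: A₁..A₄: k=1: 0+2160+15·16·12=5040; k=2: 1440+1008+15·6·12=3528; k=3: 2700+0+15·14·12=5220 → min 3528 | A₂..A₅: k=2: 0+1872+16·6·12=3024; k=3: 1344+2016+16·14·12=6048; k=4: 2160+0+16·12·12=4464 → min 3024.
Length 5: A₁..A₅: k=1: 0+3024+15·16·12=5904; k=2: 1440+1872+15·6·12=4392; k=3: 2700+2016+15·14·12=7236; k=4: 3528+0+15·12·12=5688 → min 4392.
Optimal order: ((A₁ × A₂) × ((A₃ × A₄) × A₅)) with cost 4392.

4392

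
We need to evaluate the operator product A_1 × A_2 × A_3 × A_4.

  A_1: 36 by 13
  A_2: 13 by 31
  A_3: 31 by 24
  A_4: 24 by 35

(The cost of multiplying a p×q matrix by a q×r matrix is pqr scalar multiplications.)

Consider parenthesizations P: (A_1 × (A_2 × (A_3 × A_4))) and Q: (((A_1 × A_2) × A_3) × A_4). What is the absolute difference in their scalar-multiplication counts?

15007

Order P = (A_1 × (A_2 × (A_3 × A_4))): (A_3 × A_4): 31×24 by 24×35 → 31×35, cost 31·24·35 = 26040; (A_2 × (A_3 × A_4)): 13×31 by 31×35 → 13×35, cost 13·31·35 = 14105; cumulative 40145; (A_1 × (A_2 × (A_3 × A_4))): 36×13 by 13×35 → 36×35, cost 36·13·35 = 16380; cumulative 56525. Total 56525.
Order Q = (((A_1 × A_2) × A_3) × A_4): (A_1 × A_2): 36×13 by 13×31 → 36×31, cost 36·13·31 = 14508; ((A_1 × A_2) × A_3): 36×31 by 31×24 → 36×24, cost 36·31·24 = 26784; cumulative 41292; (((A_1 × A_2) × A_3) × A_4): 36×24 by 24×35 → 36×35, cost 36·24·35 = 30240; cumulative 71532. Total 71532.
Difference: |56525 − 71532| = 15007.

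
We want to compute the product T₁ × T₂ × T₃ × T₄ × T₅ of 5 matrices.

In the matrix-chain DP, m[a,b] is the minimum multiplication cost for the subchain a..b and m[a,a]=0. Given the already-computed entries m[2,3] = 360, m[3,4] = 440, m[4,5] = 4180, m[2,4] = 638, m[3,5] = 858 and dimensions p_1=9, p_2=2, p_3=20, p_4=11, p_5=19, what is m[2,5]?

1200

m[2,5] = min over k∈[2,4] of m[2,k]+m[k+1,5]+p_{1}·p_k·p_{5}.
k=2: 0 + 858 + 9·2·19 = 1200; k=3: 360 + 4180 + 9·20·19 = 7960; k=4: 638 + 0 + 9·11·19 = 2519.
Minimum: 1200 at k=2.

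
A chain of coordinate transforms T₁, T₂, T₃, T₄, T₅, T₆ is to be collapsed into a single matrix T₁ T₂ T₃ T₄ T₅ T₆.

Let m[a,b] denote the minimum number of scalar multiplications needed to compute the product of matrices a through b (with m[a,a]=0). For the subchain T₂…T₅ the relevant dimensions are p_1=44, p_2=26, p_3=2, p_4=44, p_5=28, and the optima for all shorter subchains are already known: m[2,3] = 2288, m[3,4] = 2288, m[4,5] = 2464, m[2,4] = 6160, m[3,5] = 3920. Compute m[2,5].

7216

m[2,5] = min over k∈[2,4] of m[2,k]+m[k+1,5]+p_{1}·p_k·p_{5}.
k=2: 0 + 3920 + 44·26·28 = 35952; k=3: 2288 + 2464 + 44·2·28 = 7216; k=4: 6160 + 0 + 44·44·28 = 60368.
Minimum: 7216 at k=3.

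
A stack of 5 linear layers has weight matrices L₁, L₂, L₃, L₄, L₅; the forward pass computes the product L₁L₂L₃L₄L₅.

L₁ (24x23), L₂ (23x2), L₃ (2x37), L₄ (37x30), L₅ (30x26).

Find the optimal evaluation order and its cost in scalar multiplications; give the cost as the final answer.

Adjacent pairs: L₁L₂ = 24·23·2 = 1104; L₂L₃ = 23·2·37 = 1702; L₃L₄ = 2·37·30 = 2220; L₄L₅ = 37·30·26 = 28860.
Length 3: L₁..L₃: k=1: 0+1702+24·23·37=22126; k=2: 1104+0+24·2·37=2880 → min 2880 | L₂..L₄: k=2: 0+2220+23·2·30=3600; k=3: 1702+0+23·37·30=27232 → min 3600 | L₃..L₅: k=3: 0+28860+2·37·26=30784; k=4: 2220+0+2·30·26=3780 → min 3780.
Length 4: L₁..L₄: k=1: 0+3600+24·23·30=20160; k=2: 1104+2220+24·2·30=4764; k=3: 2880+0+24·37·30=29520 → min 4764 | L₂..L₅: k=2: 0+3780+23·2·26=4976; k=3: 1702+28860+23·37·26=52688; k=4: 3600+0+23·30·26=21540 → min 4976.
Length 5: L₁..L₅: k=1: 0+4976+24·23·26=19328; k=2: 1104+3780+24·2·26=6132; k=3: 2880+28860+24·37·26=54828; k=4: 4764+0+24·30·26=23484 → min 6132.
Optimal parenthesization: ((L₁L₂)((L₃L₄)L₅)) with cost 6132.

6132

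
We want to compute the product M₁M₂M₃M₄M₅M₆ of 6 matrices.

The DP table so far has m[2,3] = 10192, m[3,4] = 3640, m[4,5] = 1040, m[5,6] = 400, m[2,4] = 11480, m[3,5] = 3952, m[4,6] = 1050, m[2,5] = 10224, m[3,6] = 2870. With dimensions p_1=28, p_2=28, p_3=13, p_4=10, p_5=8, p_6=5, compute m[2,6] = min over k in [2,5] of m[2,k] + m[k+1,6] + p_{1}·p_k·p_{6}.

6790

m[2,6] = min over k∈[2,5] of m[2,k]+m[k+1,6]+p_{1}·p_k·p_{6}.
k=2: 0 + 2870 + 28·28·5 = 6790; k=3: 10192 + 1050 + 28·13·5 = 13062; k=4: 11480 + 400 + 28·10·5 = 13280; k=5: 10224 + 0 + 28·8·5 = 11344.
Minimum: 6790 at k=2.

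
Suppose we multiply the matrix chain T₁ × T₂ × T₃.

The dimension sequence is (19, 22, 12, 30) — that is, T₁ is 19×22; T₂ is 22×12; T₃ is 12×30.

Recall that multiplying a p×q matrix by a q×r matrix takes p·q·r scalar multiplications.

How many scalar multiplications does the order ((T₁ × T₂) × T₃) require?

11856

(T₁ × T₂): 19×22 by 22×12 → 19×12, cost 19·22·12 = 5016
((T₁ × T₂) × T₃): 19×12 by 12×30 → 19×30, cost 19·12·30 = 6840; cumulative 11856
Total: 11856 scalar multiplications.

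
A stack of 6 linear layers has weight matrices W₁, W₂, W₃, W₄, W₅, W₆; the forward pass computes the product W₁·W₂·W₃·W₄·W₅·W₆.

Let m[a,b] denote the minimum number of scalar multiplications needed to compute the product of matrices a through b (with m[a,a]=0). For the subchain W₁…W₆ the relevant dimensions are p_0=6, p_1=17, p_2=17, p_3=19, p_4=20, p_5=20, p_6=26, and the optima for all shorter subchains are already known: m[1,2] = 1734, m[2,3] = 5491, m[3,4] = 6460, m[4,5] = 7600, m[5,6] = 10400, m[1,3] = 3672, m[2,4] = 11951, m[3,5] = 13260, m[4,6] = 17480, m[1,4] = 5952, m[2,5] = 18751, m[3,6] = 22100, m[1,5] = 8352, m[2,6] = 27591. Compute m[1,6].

11472

m[1,6] = min over k∈[1,5] of m[1,k]+m[k+1,6]+p_{0}·p_k·p_{6}.
k=1: 0 + 27591 + 6·17·26 = 30243; k=2: 1734 + 22100 + 6·17·26 = 26486; k=3: 3672 + 17480 + 6·19·26 = 24116; k=4: 5952 + 10400 + 6·20·26 = 19472; k=5: 8352 + 0 + 6·20·26 = 11472.
Minimum: 11472 at k=5.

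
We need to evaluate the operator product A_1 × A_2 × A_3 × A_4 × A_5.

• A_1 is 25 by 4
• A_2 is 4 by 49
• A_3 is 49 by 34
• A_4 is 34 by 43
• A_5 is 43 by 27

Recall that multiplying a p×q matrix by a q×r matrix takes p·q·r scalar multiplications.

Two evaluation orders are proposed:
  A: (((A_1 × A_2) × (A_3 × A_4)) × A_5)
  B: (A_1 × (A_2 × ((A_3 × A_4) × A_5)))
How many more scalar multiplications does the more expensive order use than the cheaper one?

Order A = (((A_1 × A_2) × (A_3 × A_4)) × A_5): (A_1 × A_2): 25×4 by 4×49 → 25×49, cost 25·4·49 = 4900; (A_3 × A_4): 49×34 by 34×43 → 49×43, cost 49·34·43 = 71638; ((A_1 × A_2) × (A_3 × A_4)): 25×49 by 49×43 → 25×43, cost 25·49·43 = 52675; cumulative 129213; (((A_1 × A_2) × (A_3 × A_4)) × A_5): 25×43 by 43×27 → 25×27, cost 25·43·27 = 29025; cumulative 158238. Total 158238.
Order B = (A_1 × (A_2 × ((A_3 × A_4) × A_5))): (A_3 × A_4): 49×34 by 34×43 → 49×43, cost 49·34·43 = 71638; ((A_3 × A_4) × A_5): 49×43 by 43×27 → 49×27, cost 49·43·27 = 56889; cumulative 128527; (A_2 × ((A_3 × A_4) × A_5)): 4×49 by 49×27 → 4×27, cost 4·49·27 = 5292; cumulative 133819; (A_1 × (A_2 × ((A_3 × A_4) × A_5))): 25×4 by 4×27 → 25×27, cost 25·4·27 = 2700; cumulative 136519. Total 136519.
Difference: |158238 − 136519| = 21719.

21719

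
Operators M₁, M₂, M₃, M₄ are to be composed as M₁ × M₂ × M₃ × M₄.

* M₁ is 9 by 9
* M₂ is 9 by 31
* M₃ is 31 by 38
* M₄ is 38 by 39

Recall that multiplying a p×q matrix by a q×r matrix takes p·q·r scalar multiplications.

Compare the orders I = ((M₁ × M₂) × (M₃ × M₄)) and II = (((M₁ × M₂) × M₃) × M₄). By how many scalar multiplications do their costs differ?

Order I = ((M₁ × M₂) × (M₃ × M₄)): (M₁ × M₂): 9×9 by 9×31 → 9×31, cost 9·9·31 = 2511; (M₃ × M₄): 31×38 by 38×39 → 31×39, cost 31·38·39 = 45942; ((M₁ × M₂) × (M₃ × M₄)): 9×31 by 31×39 → 9×39, cost 9·31·39 = 10881; cumulative 59334. Total 59334.
Order II = (((M₁ × M₂) × M₃) × M₄): (M₁ × M₂): 9×9 by 9×31 → 9×31, cost 9·9·31 = 2511; ((M₁ × M₂) × M₃): 9×31 by 31×38 → 9×38, cost 9·31·38 = 10602; cumulative 13113; (((M₁ × M₂) × M₃) × M₄): 9×38 by 38×39 → 9×39, cost 9·38·39 = 13338; cumulative 26451. Total 26451.
Difference: |59334 − 26451| = 32883.

32883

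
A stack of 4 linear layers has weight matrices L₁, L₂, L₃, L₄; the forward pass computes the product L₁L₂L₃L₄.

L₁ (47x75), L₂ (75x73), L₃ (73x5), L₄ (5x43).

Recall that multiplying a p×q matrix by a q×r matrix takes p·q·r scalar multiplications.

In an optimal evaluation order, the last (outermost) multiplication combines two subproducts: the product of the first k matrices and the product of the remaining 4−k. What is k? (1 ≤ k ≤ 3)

3

Adjacent pairs: L₁L₂ = 47·75·73 = 257325; L₂L₃ = 75·73·5 = 27375; L₃L₄ = 73·5·43 = 15695.
Length 3: L₁..L₃: k=1: 0+27375+47·75·5=45000; k=2: 257325+0+47·73·5=274480 → min 45000 | L₂..L₄: k=2: 0+15695+75·73·43=251120; k=3: 27375+0+75·5·43=43500 → min 43500.
Top-level splits: k=1: (L₁..L₁)·(L₂..L₄) → 0+43500+47·75·43 = 195075; k=2: (L₁..L₂)·(L₃..L₄) → 257325+15695+47·73·43 = 420553; k=3: (L₁..L₃)·(L₄..L₄) → 45000+0+47·5·43 = 55105.
Best split is after L₃, i.e. k = 3.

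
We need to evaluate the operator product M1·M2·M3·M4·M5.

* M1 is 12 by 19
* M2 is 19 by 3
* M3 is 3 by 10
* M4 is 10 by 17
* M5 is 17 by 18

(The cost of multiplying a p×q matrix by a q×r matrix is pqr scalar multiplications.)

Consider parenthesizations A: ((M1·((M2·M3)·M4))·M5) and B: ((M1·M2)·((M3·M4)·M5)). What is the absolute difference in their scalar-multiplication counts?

8588

Order A = ((M1·((M2·M3)·M4))·M5): (M2·M3): 19×3 by 3×10 → 19×10, cost 19·3·10 = 570; ((M2·M3)·M4): 19×10 by 10×17 → 19×17, cost 19·10·17 = 3230; cumulative 3800; (M1·((M2·M3)·M4)): 12×19 by 19×17 → 12×17, cost 12·19·17 = 3876; cumulative 7676; ((M1·((M2·M3)·M4))·M5): 12×17 by 17×18 → 12×18, cost 12·17·18 = 3672; cumulative 11348. Total 11348.
Order B = ((M1·M2)·((M3·M4)·M5)): (M1·M2): 12×19 by 19×3 → 12×3, cost 12·19·3 = 684; (M3·M4): 3×10 by 10×17 → 3×17, cost 3·10·17 = 510; ((M3·M4)·M5): 3×17 by 17×18 → 3×18, cost 3·17·18 = 918; cumulative 1428; ((M1·M2)·((M3·M4)·M5)): 12×3 by 3×18 → 12×18, cost 12·3·18 = 648; cumulative 2760. Total 2760.
Difference: |11348 − 2760| = 8588.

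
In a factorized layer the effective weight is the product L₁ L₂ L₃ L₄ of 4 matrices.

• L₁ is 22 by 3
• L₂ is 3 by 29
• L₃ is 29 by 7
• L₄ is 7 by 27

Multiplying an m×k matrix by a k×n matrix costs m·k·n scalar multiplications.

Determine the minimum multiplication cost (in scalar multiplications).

2958

Adjacent pairs: L₁L₂ = 22·3·29 = 1914; L₂L₃ = 3·29·7 = 609; L₃L₄ = 29·7·27 = 5481.
Length 3: L₁..L₃: k=1: 0+609+22·3·7=1071; k=2: 1914+0+22·29·7=6380 → min 1071 | L₂..L₄: k=2: 0+5481+3·29·27=7830; k=3: 609+0+3·7·27=1176 → min 1176.
Length 4: L₁..L₄: k=1: 0+1176+22·3·27=2958; k=2: 1914+5481+22·29·27=24621; k=3: 1071+0+22·7·27=5229 → min 2958.
Optimal order: (L₁ ((L₂ L₃) L₄)) with cost 2958.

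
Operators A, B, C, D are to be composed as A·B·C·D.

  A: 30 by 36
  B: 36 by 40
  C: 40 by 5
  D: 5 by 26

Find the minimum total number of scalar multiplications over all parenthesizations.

Adjacent pairs: AB = 30·36·40 = 43200; BC = 36·40·5 = 7200; CD = 40·5·26 = 5200.
Length 3: A..C: k=1: 0+7200+30·36·5=12600; k=2: 43200+0+30·40·5=49200 → min 12600 | B..D: k=2: 0+5200+36·40·26=42640; k=3: 7200+0+36·5·26=11880 → min 11880.
Length 4: A..D: k=1: 0+11880+30·36·26=39960; k=2: 43200+5200+30·40·26=79600; k=3: 12600+0+30·5·26=16500 → min 16500.
Optimal order: ((A·(B·C))·D) with cost 16500.

16500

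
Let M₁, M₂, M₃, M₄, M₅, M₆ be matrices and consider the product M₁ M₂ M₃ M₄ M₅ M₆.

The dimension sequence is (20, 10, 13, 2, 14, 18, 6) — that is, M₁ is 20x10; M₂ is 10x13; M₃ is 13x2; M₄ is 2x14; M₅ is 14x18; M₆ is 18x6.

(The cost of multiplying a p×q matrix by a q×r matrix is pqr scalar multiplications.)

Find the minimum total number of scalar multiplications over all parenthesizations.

Adjacent pairs: M₁M₂ = 20·10·13 = 2600; M₂M₃ = 10·13·2 = 260; M₃M₄ = 13·2·14 = 364; M₄M₅ = 2·14·18 = 504; M₅M₆ = 14·18·6 = 1512.
Length 3: M₁..M₃: k=1: 0+260+20·10·2=660; k=2: 2600+0+20·13·2=3120 → min 660 | M₂..M₄: k=2: 0+364+10·13·14=2184; k=3: 260+0+10·2·14=540 → min 540 | M₃..M₅: k=3: 0+504+13·2·18=972; k=4: 364+0+13·14·18=3640 → min 972 | M₄..M₆: k=4: 0+1512+2·14·6=1680; k=5: 504+0+2·18·6=720 → min 720.
Length 4: M₁..M₄: k=1: 0+540+20·10·14=3340; k=2: 2600+364+20·13·14=6604; k=3: 660+0+20·2·14=1220 → min 1220 | M₂..M₅: k=2: 0+972+10·13·18=3312; k=3: 260+504+10·2·18=1124; k=4: 540+0+10·14·18=3060 → min 1124 | M₃..M₆: k=3: 0+720+13·2·6=876; k=4: 364+1512+13·14·6=2968; k=5: 972+0+13·18·6=2376 → min 876.
Length 5: M₁..M₅: k=1: 0+1124+20·10·18=4724; k=2: 2600+972+20·13·18=8252; k=3: 660+504+20·2·18=1884; k=4: 1220+0+20·14·18=6260 → min 1884 | M₂..M₆: k=2: 0+876+10·13·6=1656; k=3: 260+720+10·2·6=1100; k=4: 540+1512+10·14·6=2892; k=5: 1124+0+10·18·6=2204 → min 1100.
Length 6: M₁..M₆: k=1: 0+1100+20·10·6=2300; k=2: 2600+876+20·13·6=5036; k=3: 660+720+20·2·6=1620; k=4: 1220+1512+20·14·6=4412; k=5: 1884+0+20·18·6=4044 → min 1620.
Optimal order: ((M₁ (M₂ M₃)) ((M₄ M₅) M₆)) with cost 1620.

1620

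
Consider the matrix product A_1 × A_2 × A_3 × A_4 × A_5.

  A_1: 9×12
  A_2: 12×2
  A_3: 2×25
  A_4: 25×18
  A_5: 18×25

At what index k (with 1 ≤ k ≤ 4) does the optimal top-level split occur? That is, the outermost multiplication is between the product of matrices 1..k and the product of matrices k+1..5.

2

Adjacent pairs: A_1A_2 = 9·12·2 = 216; A_2A_3 = 12·2·25 = 600; A_3A_4 = 2·25·18 = 900; A_4A_5 = 25·18·25 = 11250.
Length 3: A_1..A_3: k=1: 0+600+9·12·25=3300; k=2: 216+0+9·2·25=666 → min 666 | A_2..A_4: k=2: 0+900+12·2·18=1332; k=3: 600+0+12·25·18=6000 → min 1332 | A_3..A_5: k=3: 0+11250+2·25·25=12500; k=4: 900+0+2·18·25=1800 → min 1800.
Length 4: A_1..A_4: k=1: 0+1332+9·12·18=3276; k=2: 216+900+9·2·18=1440; k=3: 666+0+9·25·18=4716 → min 1440 | A_2..A_5: k=2: 0+1800+12·2·25=2400; k=3: 600+11250+12·25·25=19350; k=4: 1332+0+12·18·25=6732 → min 2400.
Top-level splits: k=1: (A_1..A_1)·(A_2..A_5) → 0+2400+9·12·25 = 5100; k=2: (A_1..A_2)·(A_3..A_5) → 216+1800+9·2·25 = 2466; k=3: (A_1..A_3)·(A_4..A_5) → 666+11250+9·25·25 = 17541; k=4: (A_1..A_4)·(A_5..A_5) → 1440+0+9·18·25 = 5490.
Best split is after A_2, i.e. k = 2.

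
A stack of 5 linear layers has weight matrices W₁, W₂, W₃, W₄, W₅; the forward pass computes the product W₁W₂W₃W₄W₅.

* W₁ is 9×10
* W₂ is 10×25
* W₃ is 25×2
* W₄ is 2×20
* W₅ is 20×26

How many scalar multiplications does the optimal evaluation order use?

2188

Adjacent pairs: W₁W₂ = 9·10·25 = 2250; W₂W₃ = 10·25·2 = 500; W₃W₄ = 25·2·20 = 1000; W₄W₅ = 2·20·26 = 1040.
Length 3: W₁..W₃: k=1: 0+500+9·10·2=680; k=2: 2250+0+9·25·2=2700 → min 680 | W₂..W₄: k=2: 0+1000+10·25·20=6000; k=3: 500+0+10·2·20=900 → min 900 | W₃..W₅: k=3: 0+1040+25·2·26=2340; k=4: 1000+0+25·20·26=14000 → min 2340.
Length 4: W₁..W₄: k=1: 0+900+9·10·20=2700; k=2: 2250+1000+9·25·20=7750; k=3: 680+0+9·2·20=1040 → min 1040 | W₂..W₅: k=2: 0+2340+10·25·26=8840; k=3: 500+1040+10·2·26=2060; k=4: 900+0+10·20·26=6100 → min 2060.
Length 5: W₁..W₅: k=1: 0+2060+9·10·26=4400; k=2: 2250+2340+9·25·26=10440; k=3: 680+1040+9·2·26=2188; k=4: 1040+0+9·20·26=5720 → min 2188.
Optimal order: ((W₁(W₂W₃))(W₄W₅)) with cost 2188.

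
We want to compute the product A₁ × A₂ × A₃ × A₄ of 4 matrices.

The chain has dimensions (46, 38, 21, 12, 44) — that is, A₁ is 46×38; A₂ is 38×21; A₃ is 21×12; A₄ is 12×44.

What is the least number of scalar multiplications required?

Adjacent pairs: A₁A₂ = 46·38·21 = 36708; A₂A₃ = 38·21·12 = 9576; A₃A₄ = 21·12·44 = 11088.
Length 3: A₁..A₃: k=1: 0+9576+46·38·12=30552; k=2: 36708+0+46·21·12=48300 → min 30552 | A₂..A₄: k=2: 0+11088+38·21·44=46200; k=3: 9576+0+38·12·44=29640 → min 29640.
Length 4: A₁..A₄: k=1: 0+29640+46·38·44=106552; k=2: 36708+11088+46·21·44=90300; k=3: 30552+0+46·12·44=54840 → min 54840.
Optimal order: ((A₁ × (A₂ × A₃)) × A₄) with cost 54840.

54840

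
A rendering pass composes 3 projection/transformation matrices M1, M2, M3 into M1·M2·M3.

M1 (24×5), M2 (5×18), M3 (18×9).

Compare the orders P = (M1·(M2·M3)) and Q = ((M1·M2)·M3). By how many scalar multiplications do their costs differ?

Order P = (M1·(M2·M3)): (M2·M3): 5×18 by 18×9 → 5×9, cost 5·18·9 = 810; (M1·(M2·M3)): 24×5 by 5×9 → 24×9, cost 24·5·9 = 1080; cumulative 1890. Total 1890.
Order Q = ((M1·M2)·M3): (M1·M2): 24×5 by 5×18 → 24×18, cost 24·5·18 = 2160; ((M1·M2)·M3): 24×18 by 18×9 → 24×9, cost 24·18·9 = 3888; cumulative 6048. Total 6048.
Difference: |1890 − 6048| = 4158.

4158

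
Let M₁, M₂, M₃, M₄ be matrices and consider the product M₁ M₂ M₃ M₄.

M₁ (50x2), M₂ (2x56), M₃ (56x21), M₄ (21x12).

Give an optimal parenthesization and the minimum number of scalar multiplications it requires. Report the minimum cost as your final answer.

4056

Adjacent pairs: M₁M₂ = 50·2·56 = 5600; M₂M₃ = 2·56·21 = 2352; M₃M₄ = 56·21·12 = 14112.
Length 3: M₁..M₃: k=1: 0+2352+50·2·21=4452; k=2: 5600+0+50·56·21=64400 → min 4452 | M₂..M₄: k=2: 0+14112+2·56·12=15456; k=3: 2352+0+2·21·12=2856 → min 2856.
Length 4: M₁..M₄: k=1: 0+2856+50·2·12=4056; k=2: 5600+14112+50·56·12=53312; k=3: 4452+0+50·21·12=17052 → min 4056.
Optimal parenthesization: (M₁ ((M₂ M₃) M₄)) with cost 4056.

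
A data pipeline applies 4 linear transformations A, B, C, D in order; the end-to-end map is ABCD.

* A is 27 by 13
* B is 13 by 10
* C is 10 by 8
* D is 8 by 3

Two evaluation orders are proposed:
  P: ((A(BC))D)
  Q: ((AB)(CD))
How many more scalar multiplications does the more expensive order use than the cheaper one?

Order P = ((A(BC))D): (BC): 13×10 by 10×8 → 13×8, cost 13·10·8 = 1040; (A(BC)): 27×13 by 13×8 → 27×8, cost 27·13·8 = 2808; cumulative 3848; ((A(BC))D): 27×8 by 8×3 → 27×3, cost 27·8·3 = 648; cumulative 4496. Total 4496.
Order Q = ((AB)(CD)): (AB): 27×13 by 13×10 → 27×10, cost 27·13·10 = 3510; (CD): 10×8 by 8×3 → 10×3, cost 10·8·3 = 240; ((AB)(CD)): 27×10 by 10×3 → 27×3, cost 27·10·3 = 810; cumulative 4560. Total 4560.
Difference: |4496 − 4560| = 64.

64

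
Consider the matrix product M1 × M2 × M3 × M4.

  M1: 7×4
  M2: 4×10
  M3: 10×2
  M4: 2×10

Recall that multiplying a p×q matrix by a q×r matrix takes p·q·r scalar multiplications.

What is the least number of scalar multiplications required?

Adjacent pairs: M1M2 = 7·4·10 = 280; M2M3 = 4·10·2 = 80; M3M4 = 10·2·10 = 200.
Length 3: M1..M3: k=1: 0+80+7·4·2=136; k=2: 280+0+7·10·2=420 → min 136 | M2..M4: k=2: 0+200+4·10·10=600; k=3: 80+0+4·2·10=160 → min 160.
Length 4: M1..M4: k=1: 0+160+7·4·10=440; k=2: 280+200+7·10·10=1180; k=3: 136+0+7·2·10=276 → min 276.
Optimal order: ((M1 × (M2 × M3)) × M4) with cost 276.

276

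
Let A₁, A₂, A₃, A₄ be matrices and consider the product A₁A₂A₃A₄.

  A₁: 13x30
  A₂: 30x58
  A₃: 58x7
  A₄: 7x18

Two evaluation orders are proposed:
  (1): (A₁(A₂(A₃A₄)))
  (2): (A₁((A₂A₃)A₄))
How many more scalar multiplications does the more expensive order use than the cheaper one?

22668

Order (1) = (A₁(A₂(A₃A₄))): (A₃A₄): 58×7 by 7×18 → 58×18, cost 58·7·18 = 7308; (A₂(A₃A₄)): 30×58 by 58×18 → 30×18, cost 30·58·18 = 31320; cumulative 38628; (A₁(A₂(A₃A₄))): 13×30 by 30×18 → 13×18, cost 13·30·18 = 7020; cumulative 45648. Total 45648.
Order (2) = (A₁((A₂A₃)A₄)): (A₂A₃): 30×58 by 58×7 → 30×7, cost 30·58·7 = 12180; ((A₂A₃)A₄): 30×7 by 7×18 → 30×18, cost 30·7·18 = 3780; cumulative 15960; (A₁((A₂A₃)A₄)): 13×30 by 30×18 → 13×18, cost 13·30·18 = 7020; cumulative 22980. Total 22980.
Difference: |45648 − 22980| = 22668.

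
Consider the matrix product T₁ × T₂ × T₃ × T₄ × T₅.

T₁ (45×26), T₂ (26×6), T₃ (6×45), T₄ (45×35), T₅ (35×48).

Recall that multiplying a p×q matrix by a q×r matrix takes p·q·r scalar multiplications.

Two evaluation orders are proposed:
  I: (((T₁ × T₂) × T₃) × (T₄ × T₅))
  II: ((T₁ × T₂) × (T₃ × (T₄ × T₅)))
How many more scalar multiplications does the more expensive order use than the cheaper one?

Order I = (((T₁ × T₂) × T₃) × (T₄ × T₅)): (T₁ × T₂): 45×26 by 26×6 → 45×6, cost 45·26·6 = 7020; ((T₁ × T₂) × T₃): 45×6 by 6×45 → 45×45, cost 45·6·45 = 12150; cumulative 19170; (T₄ × T₅): 45×35 by 35×48 → 45×48, cost 45·35·48 = 75600; (((T₁ × T₂) × T₃) × (T₄ × T₅)): 45×45 by 45×48 → 45×48, cost 45·45·48 = 97200; cumulative 191970. Total 191970.
Order II = ((T₁ × T₂) × (T₃ × (T₄ × T₅))): (T₁ × T₂): 45×26 by 26×6 → 45×6, cost 45·26·6 = 7020; (T₄ × T₅): 45×35 by 35×48 → 45×48, cost 45·35·48 = 75600; (T₃ × (T₄ × T₅)): 6×45 by 45×48 → 6×48, cost 6·45·48 = 12960; cumulative 88560; ((T₁ × T₂) × (T₃ × (T₄ × T₅))): 45×6 by 6×48 → 45×48, cost 45·6·48 = 12960; cumulative 108540. Total 108540.
Difference: |191970 − 108540| = 83430.

83430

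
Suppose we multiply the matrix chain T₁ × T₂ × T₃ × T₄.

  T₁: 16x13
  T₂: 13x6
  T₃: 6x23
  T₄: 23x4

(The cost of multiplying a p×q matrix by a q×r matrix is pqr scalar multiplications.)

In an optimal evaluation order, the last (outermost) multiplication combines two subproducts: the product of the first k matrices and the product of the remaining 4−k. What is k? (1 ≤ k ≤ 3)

Adjacent pairs: T₁T₂ = 16·13·6 = 1248; T₂T₃ = 13·6·23 = 1794; T₃T₄ = 6·23·4 = 552.
Length 3: T₁..T₃: k=1: 0+1794+16·13·23=6578; k=2: 1248+0+16·6·23=3456 → min 3456 | T₂..T₄: k=2: 0+552+13·6·4=864; k=3: 1794+0+13·23·4=2990 → min 864.
Top-level splits: k=1: (T₁..T₁)·(T₂..T₄) → 0+864+16·13·4 = 1696; k=2: (T₁..T₂)·(T₃..T₄) → 1248+552+16·6·4 = 2184; k=3: (T₁..T₃)·(T₄..T₄) → 3456+0+16·23·4 = 4928.
Best split is after T₁, i.e. k = 1.

1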